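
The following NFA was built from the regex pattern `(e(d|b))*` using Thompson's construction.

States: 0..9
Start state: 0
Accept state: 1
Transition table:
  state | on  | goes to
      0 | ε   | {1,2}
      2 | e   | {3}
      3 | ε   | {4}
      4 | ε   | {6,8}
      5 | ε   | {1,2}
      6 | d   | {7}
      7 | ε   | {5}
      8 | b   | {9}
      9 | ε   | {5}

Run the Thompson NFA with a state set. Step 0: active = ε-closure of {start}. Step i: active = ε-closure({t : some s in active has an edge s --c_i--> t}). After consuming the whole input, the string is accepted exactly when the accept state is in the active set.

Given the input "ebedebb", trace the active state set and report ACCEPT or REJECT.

start: ε-closure({0}) = {0,1,2}
'e' @ 1: {3,4,6,8}
'b' @ 2: {1,2,5,9}  (accept∈set)
'e' @ 3: {3,4,6,8}
'd' @ 4: {1,2,5,7}  (accept∈set)
'e' @ 5: {3,4,6,8}
'b' @ 6: {1,2,5,9}  (accept∈set)
'b' @ 7: {}  — state set empty
after full input: {}  (accept=1 not in)

Answer: REJECT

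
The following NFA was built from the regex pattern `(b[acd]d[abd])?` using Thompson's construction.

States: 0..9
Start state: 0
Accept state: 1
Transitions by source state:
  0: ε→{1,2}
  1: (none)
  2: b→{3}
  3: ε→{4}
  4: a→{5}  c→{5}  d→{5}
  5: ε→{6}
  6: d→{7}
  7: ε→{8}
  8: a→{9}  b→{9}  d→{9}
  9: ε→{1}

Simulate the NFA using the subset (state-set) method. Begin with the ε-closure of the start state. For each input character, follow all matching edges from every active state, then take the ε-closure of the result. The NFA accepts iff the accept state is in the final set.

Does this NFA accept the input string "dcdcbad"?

Answer: REJECT

Steps:
initial (ε-close {0}): {0,1,2}
'd' @ 1: {}  — state set empty
rest 'cdcbad' ignored (set empty)
final: {}; accept 1 not in set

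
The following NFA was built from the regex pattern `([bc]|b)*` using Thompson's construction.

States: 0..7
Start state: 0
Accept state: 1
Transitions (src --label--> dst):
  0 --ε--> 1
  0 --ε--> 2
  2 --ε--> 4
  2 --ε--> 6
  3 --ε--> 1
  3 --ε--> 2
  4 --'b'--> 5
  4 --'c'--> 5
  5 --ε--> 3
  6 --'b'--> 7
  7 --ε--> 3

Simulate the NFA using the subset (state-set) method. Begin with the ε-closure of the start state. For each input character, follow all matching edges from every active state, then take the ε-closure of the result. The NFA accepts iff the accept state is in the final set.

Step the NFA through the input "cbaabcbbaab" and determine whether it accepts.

start: ε-closure({0}) = {0,1,2,4,6}
'c' @ 1: {1,2,3,4,5,6}  ✓accept
'b' @ 2: {1,2,3,4,5,6,7}  ✓accept
'a' @ 3: {}  — no active states
rest 'abcbbaab' ignored (set empty)
after full input: {}  (accept=1 not in)

Answer: REJECT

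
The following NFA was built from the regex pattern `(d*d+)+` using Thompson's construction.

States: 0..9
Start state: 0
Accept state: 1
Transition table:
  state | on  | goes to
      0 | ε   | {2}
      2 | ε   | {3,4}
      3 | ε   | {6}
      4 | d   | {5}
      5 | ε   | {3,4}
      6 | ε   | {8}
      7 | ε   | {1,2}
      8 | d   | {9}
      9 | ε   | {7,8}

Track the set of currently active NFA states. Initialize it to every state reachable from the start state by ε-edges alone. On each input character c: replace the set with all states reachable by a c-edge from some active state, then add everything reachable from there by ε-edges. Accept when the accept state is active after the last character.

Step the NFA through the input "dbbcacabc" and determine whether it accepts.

initial (ε-close {0}): {0,2,3,4,6,8}
'd' @ 1: {1,2,3,4,5,6,7,8,9}  [accepting]
'b' @ 2: {}  — state set empty
rest 'bcacabc' ignored (set empty)
after full input: {}  (accept=1 not in)

Answer: REJECT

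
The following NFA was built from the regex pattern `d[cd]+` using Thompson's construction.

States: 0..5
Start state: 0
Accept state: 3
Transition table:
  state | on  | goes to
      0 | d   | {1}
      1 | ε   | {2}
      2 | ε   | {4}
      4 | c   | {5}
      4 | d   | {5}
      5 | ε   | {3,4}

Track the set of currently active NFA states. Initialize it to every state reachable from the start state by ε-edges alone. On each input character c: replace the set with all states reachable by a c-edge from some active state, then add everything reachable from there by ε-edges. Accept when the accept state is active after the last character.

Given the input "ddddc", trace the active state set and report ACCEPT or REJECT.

initial (ε-close {0}): {0}
'd' @ 1: {1,2,4}
'd' @ 2: {3,4,5}  [accepting]
'd' @ 3: {3,4,5}  [accepting]
'd' @ 4: {3,4,5}  [accepting]
'c' @ 5: {3,4,5}  [accepting]
end set {3,4,5} — state 3 in

Answer: ACCEPT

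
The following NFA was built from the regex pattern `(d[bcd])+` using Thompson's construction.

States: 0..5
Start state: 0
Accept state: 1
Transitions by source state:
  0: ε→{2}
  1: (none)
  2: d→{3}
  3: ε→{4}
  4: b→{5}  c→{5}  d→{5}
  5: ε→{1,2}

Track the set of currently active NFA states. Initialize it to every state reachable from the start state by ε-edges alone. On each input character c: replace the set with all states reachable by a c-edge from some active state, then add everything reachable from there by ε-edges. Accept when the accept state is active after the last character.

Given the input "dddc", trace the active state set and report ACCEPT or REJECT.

start: ε-closure({0}) = {0,2}
'd' @ 1: {3,4}
'd' @ 2: {1,2,5}  (accept∈set)
'd' @ 3: {3,4}
'c' @ 4: {1,2,5}  (accept∈set)
after full input: {1,2,5}  (accept=1 in)

Answer: ACCEPT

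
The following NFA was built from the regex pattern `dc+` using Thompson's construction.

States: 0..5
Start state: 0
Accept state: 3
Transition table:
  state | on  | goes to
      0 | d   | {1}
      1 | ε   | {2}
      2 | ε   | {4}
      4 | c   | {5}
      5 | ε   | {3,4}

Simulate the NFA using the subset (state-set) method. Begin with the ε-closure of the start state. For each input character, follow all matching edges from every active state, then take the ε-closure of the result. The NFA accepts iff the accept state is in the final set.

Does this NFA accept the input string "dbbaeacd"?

Answer: REJECT

Derivation:
initial (ε-close {0}): {0}
'd' @ 1: {1,2,4}
'b' @ 2: {}  — dead — no transitions
rest 'baeacd' ignored (set empty)
final: {}; accept 3 not in set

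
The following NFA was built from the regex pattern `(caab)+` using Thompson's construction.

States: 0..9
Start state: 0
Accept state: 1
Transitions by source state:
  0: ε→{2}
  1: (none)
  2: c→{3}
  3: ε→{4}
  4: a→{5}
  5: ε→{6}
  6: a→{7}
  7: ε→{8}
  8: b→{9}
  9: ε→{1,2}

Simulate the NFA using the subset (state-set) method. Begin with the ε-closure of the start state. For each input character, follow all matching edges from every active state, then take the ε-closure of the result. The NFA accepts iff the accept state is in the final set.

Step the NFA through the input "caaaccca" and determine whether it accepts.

start: ε-closure({0}) = {0,2}
'c' @ 1: {3,4}
'a' @ 2: {5,6}
'a' @ 3: {7,8}
'a' @ 4: {}  — dead — no transitions
rest 'ccca' ignored (set empty)
final: {}; accept 1 not in set

Answer: REJECT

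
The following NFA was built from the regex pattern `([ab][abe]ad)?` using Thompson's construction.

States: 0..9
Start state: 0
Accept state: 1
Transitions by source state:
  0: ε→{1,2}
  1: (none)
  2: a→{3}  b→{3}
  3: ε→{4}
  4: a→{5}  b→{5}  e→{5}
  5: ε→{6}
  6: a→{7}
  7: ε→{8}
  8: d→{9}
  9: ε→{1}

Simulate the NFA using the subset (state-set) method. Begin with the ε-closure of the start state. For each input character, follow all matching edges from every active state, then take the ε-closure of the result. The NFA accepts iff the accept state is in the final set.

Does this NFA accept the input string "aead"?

Answer: ACCEPT

Trace:
S₀ = ε-closure({0}) = {0,1,2}
'a' @ 1: {3,4}
'e' @ 2: {5,6}
'a' @ 3: {7,8}
'd' @ 4: {1,9}  [accepting]
after full input: {1,9}  (accept=1 in)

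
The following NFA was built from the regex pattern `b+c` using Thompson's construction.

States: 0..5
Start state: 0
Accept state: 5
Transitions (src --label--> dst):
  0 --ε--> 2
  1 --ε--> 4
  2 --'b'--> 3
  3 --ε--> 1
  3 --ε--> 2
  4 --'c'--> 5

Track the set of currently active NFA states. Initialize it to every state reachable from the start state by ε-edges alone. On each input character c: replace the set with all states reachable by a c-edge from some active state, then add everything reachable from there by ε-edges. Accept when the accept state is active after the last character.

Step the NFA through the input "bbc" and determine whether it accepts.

initial (ε-close {0}): {0,2}
'b' @ 1: {1,2,3,4}
'b' @ 2: {1,2,3,4}
'c' @ 3: {5}  (accept∈set)
end set {5} — state 5 in

Answer: ACCEPT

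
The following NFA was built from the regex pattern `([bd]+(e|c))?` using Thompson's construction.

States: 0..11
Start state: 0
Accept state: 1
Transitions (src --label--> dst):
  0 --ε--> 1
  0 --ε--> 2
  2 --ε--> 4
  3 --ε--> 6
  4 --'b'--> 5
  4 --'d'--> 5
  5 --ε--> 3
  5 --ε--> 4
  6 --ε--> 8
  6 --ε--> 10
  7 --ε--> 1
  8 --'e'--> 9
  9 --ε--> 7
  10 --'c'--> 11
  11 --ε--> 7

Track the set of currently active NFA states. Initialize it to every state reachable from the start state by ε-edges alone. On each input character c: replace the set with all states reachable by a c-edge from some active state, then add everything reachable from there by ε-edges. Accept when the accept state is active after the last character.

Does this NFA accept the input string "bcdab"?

S₀ = ε-closure({0}) = {0,1,2,4}
'b' @ 1: {3,4,5,6,8,10}
'c' @ 2: {1,7,11}  [accepting]
'd' @ 3: {}  — state set empty
rest 'ab' ignored (set empty)
after full input: {}  (accept=1 not in)

Answer: REJECT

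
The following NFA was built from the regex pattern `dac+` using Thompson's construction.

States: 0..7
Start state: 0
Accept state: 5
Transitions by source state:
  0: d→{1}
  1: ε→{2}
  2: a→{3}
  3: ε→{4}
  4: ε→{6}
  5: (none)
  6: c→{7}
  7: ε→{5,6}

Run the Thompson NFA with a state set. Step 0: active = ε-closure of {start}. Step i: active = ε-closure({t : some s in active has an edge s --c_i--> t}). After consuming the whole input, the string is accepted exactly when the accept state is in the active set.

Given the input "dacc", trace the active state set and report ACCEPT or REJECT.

Answer: ACCEPT

Trace:
start: ε-closure({0}) = {0}
'd' @ 1: {1,2}
'a' @ 2: {3,4,6}
'c' @ 3: {5,6,7}  [accepting]
'c' @ 4: {5,6,7}  [accepting]
end set {5,6,7} — state 5 in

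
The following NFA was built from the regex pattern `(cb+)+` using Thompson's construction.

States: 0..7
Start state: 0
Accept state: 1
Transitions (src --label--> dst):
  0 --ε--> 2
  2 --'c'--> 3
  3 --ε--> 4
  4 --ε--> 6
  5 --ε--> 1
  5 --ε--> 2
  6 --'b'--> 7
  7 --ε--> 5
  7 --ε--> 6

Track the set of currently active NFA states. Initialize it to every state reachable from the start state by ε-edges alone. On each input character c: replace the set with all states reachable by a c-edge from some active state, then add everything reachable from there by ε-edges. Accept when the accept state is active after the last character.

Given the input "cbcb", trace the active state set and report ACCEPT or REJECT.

Answer: ACCEPT

Steps:
start: ε-closure({0}) = {0,2}
'c' @ 1: {3,4,6}
'b' @ 2: {1,2,5,6,7}  [accepting]
'c' @ 3: {3,4,6}
'b' @ 4: {1,2,5,6,7}  [accepting]
final: {1,2,5,6,7}; accept 1 in set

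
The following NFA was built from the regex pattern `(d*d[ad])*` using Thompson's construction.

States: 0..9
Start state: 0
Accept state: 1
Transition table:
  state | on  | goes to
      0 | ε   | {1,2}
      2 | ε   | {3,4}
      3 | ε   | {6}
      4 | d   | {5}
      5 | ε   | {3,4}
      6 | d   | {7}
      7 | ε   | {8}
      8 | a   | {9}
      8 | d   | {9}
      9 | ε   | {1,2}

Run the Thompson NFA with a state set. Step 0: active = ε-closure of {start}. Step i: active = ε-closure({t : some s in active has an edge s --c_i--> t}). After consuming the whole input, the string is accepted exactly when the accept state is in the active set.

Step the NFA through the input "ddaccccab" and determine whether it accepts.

initial (ε-close {0}): {0,1,2,3,4,6}
'd' @ 1: {3,4,5,6,7,8}
'd' @ 2: {1,2,3,4,5,6,7,8,9}  [accepting]
'a' @ 3: {1,2,3,4,6,9}  [accepting]
'c' @ 4: {}  — state set empty
rest 'cccab' ignored (set empty)
final: {}; accept 1 not in set

Answer: REJECT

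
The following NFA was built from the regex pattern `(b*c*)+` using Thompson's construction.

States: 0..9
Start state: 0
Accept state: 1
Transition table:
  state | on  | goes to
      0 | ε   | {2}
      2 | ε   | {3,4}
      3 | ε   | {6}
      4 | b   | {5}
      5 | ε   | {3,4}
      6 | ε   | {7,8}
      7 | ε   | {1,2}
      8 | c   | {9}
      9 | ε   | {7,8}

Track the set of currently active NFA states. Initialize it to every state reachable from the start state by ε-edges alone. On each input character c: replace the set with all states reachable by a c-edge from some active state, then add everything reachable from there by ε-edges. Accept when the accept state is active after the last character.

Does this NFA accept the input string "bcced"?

start: ε-closure({0}) = {0,1,2,3,4,6,7,8}
'b' @ 1: {1,2,3,4,5,6,7,8}  ✓accept
'c' @ 2: {1,2,3,4,6,7,8,9}  ✓accept
'c' @ 3: {1,2,3,4,6,7,8,9}  ✓accept
'e' @ 4: {}  — state set empty
rest 'd' ignored (set empty)
after full input: {}  (accept=1 not in)

Answer: REJECT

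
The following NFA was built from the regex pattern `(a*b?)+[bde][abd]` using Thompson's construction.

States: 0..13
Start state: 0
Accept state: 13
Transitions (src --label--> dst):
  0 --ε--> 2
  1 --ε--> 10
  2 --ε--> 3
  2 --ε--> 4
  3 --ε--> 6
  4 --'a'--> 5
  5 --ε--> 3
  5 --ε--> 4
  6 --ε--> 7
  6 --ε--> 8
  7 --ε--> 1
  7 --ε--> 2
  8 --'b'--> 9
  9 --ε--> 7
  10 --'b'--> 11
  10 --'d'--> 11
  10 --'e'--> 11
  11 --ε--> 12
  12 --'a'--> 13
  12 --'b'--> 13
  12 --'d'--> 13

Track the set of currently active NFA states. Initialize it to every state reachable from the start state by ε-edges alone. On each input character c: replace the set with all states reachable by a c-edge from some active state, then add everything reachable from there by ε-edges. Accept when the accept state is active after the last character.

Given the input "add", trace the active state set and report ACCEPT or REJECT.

start: ε-closure({0}) = {0,1,2,3,4,6,7,8,10}
'a' @ 1: {1,2,3,4,5,6,7,8,10}
'd' @ 2: {11,12}
'd' @ 3: {13}  (accept∈set)
final: {13}; accept 13 in set

Answer: ACCEPT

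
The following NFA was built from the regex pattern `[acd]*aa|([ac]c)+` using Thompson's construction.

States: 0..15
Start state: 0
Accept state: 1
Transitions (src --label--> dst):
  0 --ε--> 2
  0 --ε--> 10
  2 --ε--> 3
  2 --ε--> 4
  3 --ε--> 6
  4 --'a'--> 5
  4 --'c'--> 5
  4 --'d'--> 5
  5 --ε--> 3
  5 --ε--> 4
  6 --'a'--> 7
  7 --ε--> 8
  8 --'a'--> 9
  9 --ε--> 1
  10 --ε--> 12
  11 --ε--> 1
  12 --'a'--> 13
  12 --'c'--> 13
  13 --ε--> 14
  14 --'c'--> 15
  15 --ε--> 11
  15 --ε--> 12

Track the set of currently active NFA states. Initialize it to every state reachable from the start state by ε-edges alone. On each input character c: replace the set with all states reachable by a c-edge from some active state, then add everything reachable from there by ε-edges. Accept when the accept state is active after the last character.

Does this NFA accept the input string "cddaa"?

Answer: ACCEPT

Steps:
start: ε-closure({0}) = {0,2,3,4,6,10,12}
'c' @ 1: {3,4,5,6,13,14}
'd' @ 2: {3,4,5,6}
'd' @ 3: {3,4,5,6}
'a' @ 4: {3,4,5,6,7,8}
'a' @ 5: {1,3,4,5,6,7,8,9}  (accept∈set)
final: {1,3,4,5,6,7,8,9}; accept 1 in set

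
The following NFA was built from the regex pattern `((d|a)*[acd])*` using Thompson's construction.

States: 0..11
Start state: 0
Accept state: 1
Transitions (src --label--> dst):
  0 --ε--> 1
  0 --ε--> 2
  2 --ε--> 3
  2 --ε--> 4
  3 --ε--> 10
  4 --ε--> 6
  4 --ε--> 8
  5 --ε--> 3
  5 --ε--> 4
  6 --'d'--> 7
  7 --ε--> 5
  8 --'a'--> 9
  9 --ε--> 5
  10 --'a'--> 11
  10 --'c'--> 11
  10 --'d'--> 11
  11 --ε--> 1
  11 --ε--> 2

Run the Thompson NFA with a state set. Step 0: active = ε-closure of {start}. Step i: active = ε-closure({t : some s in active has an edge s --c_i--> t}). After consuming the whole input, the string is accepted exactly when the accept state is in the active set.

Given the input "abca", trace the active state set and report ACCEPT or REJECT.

Answer: REJECT

Trace:
initial (ε-close {0}): {0,1,2,3,4,6,8,10}
'a' @ 1: {1,2,3,4,5,6,8,9,10,11}  (accept∈set)
'b' @ 2: {}  — no active states
rest 'ca' ignored (set empty)
end set {} — state 1 not in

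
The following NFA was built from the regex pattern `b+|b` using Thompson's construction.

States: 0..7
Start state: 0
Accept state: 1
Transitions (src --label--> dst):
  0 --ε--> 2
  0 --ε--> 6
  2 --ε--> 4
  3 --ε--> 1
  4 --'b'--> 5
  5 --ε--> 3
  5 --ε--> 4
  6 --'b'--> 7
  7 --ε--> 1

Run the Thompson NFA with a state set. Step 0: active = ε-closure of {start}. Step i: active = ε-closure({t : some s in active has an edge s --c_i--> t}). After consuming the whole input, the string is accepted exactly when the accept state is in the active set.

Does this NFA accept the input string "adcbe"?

Answer: REJECT

Derivation:
initial (ε-close {0}): {0,2,4,6}
'a' @ 1: {}  — no active states
rest 'dcbe' ignored (set empty)
end set {} — state 1 not in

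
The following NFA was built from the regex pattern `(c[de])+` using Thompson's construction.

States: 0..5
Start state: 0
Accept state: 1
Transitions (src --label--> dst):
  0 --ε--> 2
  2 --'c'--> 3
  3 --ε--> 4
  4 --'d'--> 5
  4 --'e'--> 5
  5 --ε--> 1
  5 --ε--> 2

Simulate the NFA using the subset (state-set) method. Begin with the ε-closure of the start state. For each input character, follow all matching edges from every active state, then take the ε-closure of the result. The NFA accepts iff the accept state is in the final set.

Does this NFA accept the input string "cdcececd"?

S₀ = ε-closure({0}) = {0,2}
'c' @ 1: {3,4}
'd' @ 2: {1,2,5}  [accepting]
'c' @ 3: {3,4}
'e' @ 4: {1,2,5}  [accepting]
'c' @ 5: {3,4}
'e' @ 6: {1,2,5}  [accepting]
'c' @ 7: {3,4}
'd' @ 8: {1,2,5}  [accepting]
after full input: {1,2,5}  (accept=1 in)

Answer: ACCEPT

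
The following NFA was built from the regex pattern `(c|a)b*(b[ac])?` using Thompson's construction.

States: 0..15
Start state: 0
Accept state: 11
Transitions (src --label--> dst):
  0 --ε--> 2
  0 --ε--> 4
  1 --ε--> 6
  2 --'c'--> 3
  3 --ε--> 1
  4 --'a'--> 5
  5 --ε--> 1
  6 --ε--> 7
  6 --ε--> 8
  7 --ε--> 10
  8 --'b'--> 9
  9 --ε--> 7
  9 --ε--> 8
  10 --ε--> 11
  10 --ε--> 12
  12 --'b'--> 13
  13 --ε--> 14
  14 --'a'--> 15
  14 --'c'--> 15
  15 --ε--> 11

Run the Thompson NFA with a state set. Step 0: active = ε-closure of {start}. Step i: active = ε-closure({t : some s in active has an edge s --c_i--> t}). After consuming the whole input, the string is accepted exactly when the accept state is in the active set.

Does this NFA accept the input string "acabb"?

start: ε-closure({0}) = {0,2,4}
'a' @ 1: {1,5,6,7,8,10,11,12}  ✓accept
'c' @ 2: {}  — state set empty
rest 'abb' ignored (set empty)
after full input: {}  (accept=11 not in)

Answer: REJECT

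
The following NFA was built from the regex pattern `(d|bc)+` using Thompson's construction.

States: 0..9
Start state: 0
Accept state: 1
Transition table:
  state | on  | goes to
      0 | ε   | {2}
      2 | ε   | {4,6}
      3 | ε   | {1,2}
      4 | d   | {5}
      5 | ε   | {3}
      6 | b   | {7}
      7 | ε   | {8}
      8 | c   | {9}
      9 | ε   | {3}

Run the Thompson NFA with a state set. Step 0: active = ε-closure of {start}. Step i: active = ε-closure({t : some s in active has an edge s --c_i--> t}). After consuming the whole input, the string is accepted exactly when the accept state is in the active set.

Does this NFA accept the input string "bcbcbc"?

start: ε-closure({0}) = {0,2,4,6}
'b' @ 1: {7,8}
'c' @ 2: {1,2,3,4,6,9}  [accepting]
'b' @ 3: {7,8}
'c' @ 4: {1,2,3,4,6,9}  [accepting]
'b' @ 5: {7,8}
'c' @ 6: {1,2,3,4,6,9}  [accepting]
final: {1,2,3,4,6,9}; accept 1 in set

Answer: ACCEPT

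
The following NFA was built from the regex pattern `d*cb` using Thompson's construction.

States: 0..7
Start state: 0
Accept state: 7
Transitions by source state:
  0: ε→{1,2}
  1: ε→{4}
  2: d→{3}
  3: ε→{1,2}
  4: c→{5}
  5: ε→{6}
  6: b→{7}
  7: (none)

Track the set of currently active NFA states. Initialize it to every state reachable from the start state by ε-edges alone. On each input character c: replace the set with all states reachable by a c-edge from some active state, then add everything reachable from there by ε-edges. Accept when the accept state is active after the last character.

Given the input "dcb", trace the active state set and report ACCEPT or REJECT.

initial (ε-close {0}): {0,1,2,4}
'd' @ 1: {1,2,3,4}
'c' @ 2: {5,6}
'b' @ 3: {7}  [accepting]
after full input: {7}  (accept=7 in)

Answer: ACCEPT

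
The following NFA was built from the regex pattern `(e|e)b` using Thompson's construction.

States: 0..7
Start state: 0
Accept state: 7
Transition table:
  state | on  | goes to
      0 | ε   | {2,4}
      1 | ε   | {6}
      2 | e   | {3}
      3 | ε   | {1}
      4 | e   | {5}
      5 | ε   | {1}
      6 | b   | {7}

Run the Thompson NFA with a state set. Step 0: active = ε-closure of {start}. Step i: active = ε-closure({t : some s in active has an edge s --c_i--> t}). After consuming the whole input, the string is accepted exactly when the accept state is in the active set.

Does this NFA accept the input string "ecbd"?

S₀ = ε-closure({0}) = {0,2,4}
'e' @ 1: {1,3,5,6}
'c' @ 2: {}  — no active states
rest 'bd' ignored (set empty)
after full input: {}  (accept=7 not in)

Answer: REJECT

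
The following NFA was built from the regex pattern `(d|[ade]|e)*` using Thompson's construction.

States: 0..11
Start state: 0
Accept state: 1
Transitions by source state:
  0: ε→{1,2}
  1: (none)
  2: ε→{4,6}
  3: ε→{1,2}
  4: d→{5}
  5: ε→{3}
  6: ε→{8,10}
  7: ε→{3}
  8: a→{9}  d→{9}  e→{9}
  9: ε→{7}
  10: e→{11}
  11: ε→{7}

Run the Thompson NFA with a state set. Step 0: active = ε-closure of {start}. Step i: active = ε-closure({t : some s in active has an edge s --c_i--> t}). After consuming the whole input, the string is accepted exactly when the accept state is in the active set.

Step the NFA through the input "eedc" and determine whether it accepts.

Answer: REJECT

Derivation:
initial (ε-close {0}): {0,1,2,4,6,8,10}
'e' @ 1: {1,2,3,4,6,7,8,9,10,11}  (accept∈set)
'e' @ 2: {1,2,3,4,6,7,8,9,10,11}  (accept∈set)
'd' @ 3: {1,2,3,4,5,6,7,8,9,10}  (accept∈set)
'c' @ 4: {}  — dead — no transitions
end set {} — state 1 not in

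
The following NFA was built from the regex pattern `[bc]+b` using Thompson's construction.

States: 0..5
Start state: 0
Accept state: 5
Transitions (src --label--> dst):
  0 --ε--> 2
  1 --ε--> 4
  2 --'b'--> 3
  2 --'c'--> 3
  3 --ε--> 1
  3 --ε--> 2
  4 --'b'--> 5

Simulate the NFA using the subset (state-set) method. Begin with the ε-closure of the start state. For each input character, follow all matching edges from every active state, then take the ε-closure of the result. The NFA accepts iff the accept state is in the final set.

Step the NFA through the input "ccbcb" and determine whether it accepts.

Answer: ACCEPT

Derivation:
start: ε-closure({0}) = {0,2}
'c' @ 1: {1,2,3,4}
'c' @ 2: {1,2,3,4}
'b' @ 3: {1,2,3,4,5}  (accept∈set)
'c' @ 4: {1,2,3,4}
'b' @ 5: {1,2,3,4,5}  (accept∈set)
final: {1,2,3,4,5}; accept 5 in set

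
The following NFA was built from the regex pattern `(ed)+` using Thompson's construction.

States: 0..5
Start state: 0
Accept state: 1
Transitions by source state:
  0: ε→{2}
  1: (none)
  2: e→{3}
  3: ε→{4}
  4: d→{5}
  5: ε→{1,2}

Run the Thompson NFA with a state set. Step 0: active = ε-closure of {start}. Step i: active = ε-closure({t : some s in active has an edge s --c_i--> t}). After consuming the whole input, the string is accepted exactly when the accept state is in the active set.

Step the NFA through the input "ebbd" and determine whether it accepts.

S₀ = ε-closure({0}) = {0,2}
'e' @ 1: {3,4}
'b' @ 2: {}  — no active states
rest 'bd' ignored (set empty)
final: {}; accept 1 not in set

Answer: REJECT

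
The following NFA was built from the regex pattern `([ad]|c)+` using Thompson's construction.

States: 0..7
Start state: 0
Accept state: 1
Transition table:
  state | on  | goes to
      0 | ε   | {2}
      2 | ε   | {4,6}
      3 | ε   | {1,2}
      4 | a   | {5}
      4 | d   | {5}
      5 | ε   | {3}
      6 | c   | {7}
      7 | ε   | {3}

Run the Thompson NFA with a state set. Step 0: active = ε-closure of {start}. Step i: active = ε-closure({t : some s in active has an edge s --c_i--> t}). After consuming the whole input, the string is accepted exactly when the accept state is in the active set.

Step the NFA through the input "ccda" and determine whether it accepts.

Answer: ACCEPT

Derivation:
start: ε-closure({0}) = {0,2,4,6}
'c' @ 1: {1,2,3,4,6,7}  (accept∈set)
'c' @ 2: {1,2,3,4,6,7}  (accept∈set)
'd' @ 3: {1,2,3,4,5,6}  (accept∈set)
'a' @ 4: {1,2,3,4,5,6}  (accept∈set)
end set {1,2,3,4,5,6} — state 1 in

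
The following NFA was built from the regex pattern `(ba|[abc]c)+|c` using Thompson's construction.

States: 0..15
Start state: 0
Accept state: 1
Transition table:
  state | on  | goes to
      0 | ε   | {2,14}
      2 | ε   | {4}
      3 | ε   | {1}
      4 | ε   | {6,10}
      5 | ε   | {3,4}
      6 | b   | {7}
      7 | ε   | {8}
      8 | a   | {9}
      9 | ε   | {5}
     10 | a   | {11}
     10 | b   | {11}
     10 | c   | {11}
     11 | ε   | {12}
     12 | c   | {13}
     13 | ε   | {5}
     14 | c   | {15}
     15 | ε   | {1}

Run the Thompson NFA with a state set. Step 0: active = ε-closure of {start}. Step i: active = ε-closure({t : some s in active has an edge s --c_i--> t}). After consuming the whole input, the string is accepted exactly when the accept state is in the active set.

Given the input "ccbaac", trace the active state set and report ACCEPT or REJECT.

Answer: ACCEPT

Trace:
start: ε-closure({0}) = {0,2,4,6,10,14}
'c' @ 1: {1,11,12,15}  ✓accept
'c' @ 2: {1,3,4,5,6,10,13}  ✓accept
'b' @ 3: {7,8,11,12}
'a' @ 4: {1,3,4,5,6,9,10}  ✓accept
'a' @ 5: {11,12}
'c' @ 6: {1,3,4,5,6,10,13}  ✓accept
final: {1,3,4,5,6,10,13}; accept 1 in set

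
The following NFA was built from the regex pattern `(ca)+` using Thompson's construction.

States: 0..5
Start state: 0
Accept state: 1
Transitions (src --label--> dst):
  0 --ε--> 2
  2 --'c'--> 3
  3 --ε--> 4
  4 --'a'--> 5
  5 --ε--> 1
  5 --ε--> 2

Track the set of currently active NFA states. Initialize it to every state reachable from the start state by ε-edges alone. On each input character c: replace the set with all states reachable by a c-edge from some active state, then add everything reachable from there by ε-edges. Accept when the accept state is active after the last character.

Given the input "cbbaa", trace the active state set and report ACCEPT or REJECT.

Answer: REJECT

Trace:
initial (ε-close {0}): {0,2}
'c' @ 1: {3,4}
'b' @ 2: {}  — no active states
rest 'baa' ignored (set empty)
final: {}; accept 1 not in set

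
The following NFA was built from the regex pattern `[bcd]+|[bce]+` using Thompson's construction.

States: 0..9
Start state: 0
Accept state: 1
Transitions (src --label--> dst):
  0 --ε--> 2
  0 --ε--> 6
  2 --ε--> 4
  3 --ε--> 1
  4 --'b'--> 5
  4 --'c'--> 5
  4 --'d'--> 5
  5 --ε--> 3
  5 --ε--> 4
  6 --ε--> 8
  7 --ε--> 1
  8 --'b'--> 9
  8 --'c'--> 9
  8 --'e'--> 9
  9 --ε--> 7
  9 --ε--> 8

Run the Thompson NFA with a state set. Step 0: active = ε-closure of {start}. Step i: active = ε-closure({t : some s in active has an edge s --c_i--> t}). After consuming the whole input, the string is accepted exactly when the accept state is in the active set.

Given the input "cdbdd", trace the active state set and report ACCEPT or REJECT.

Answer: ACCEPT

Steps:
initial (ε-close {0}): {0,2,4,6,8}
'c' @ 1: {1,3,4,5,7,8,9}  (accept∈set)
'd' @ 2: {1,3,4,5}  (accept∈set)
'b' @ 3: {1,3,4,5}  (accept∈set)
'd' @ 4: {1,3,4,5}  (accept∈set)
'd' @ 5: {1,3,4,5}  (accept∈set)
after full input: {1,3,4,5}  (accept=1 in)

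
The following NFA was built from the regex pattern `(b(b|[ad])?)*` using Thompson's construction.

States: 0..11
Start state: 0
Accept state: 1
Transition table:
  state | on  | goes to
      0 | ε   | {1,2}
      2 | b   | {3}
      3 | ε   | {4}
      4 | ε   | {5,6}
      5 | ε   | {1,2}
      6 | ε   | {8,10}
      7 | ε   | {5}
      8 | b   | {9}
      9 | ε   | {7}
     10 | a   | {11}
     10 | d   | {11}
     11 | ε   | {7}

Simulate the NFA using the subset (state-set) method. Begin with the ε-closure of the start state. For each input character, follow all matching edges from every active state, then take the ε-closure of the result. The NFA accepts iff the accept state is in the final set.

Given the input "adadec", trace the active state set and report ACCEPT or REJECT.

Answer: REJECT

Derivation:
initial (ε-close {0}): {0,1,2}
'a' @ 1: {}  — dead — no transitions
rest 'dadec' ignored (set empty)
end set {} — state 1 not in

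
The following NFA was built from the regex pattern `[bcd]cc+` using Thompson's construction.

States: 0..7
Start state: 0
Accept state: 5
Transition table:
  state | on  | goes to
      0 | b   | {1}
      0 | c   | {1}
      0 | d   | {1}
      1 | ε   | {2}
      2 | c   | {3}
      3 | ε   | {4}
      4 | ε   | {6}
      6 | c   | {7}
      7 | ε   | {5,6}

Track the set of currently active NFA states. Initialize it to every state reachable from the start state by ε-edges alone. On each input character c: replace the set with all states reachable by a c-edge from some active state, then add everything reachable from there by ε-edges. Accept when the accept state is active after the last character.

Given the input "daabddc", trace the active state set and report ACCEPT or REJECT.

Answer: REJECT

Trace:
S₀ = ε-closure({0}) = {0}
'd' @ 1: {1,2}
'a' @ 2: {}  — state set empty
rest 'abddc' ignored (set empty)
end set {} — state 5 not in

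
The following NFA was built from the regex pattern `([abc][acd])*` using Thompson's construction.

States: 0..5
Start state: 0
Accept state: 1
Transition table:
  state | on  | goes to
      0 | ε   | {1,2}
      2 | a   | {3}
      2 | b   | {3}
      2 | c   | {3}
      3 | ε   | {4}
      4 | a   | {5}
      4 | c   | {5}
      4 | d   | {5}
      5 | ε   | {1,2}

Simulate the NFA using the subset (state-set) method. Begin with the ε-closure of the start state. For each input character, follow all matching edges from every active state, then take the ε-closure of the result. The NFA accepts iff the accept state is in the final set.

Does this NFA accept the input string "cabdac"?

start: ε-closure({0}) = {0,1,2}
'c' @ 1: {3,4}
'a' @ 2: {1,2,5}  (accept∈set)
'b' @ 3: {3,4}
'd' @ 4: {1,2,5}  (accept∈set)
'a' @ 5: {3,4}
'c' @ 6: {1,2,5}  (accept∈set)
end set {1,2,5} — state 1 in

Answer: ACCEPT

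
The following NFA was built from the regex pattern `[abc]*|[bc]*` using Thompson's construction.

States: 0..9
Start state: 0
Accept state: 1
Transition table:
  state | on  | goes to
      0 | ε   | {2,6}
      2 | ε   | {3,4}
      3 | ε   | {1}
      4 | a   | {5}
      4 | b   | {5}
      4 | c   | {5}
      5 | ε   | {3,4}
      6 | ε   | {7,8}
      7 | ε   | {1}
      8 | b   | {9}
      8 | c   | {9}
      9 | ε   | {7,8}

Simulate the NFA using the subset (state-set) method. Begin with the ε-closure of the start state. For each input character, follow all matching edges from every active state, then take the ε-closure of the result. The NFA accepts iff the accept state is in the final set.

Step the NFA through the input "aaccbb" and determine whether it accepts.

initial (ε-close {0}): {0,1,2,3,4,6,7,8}
'a' @ 1: {1,3,4,5}  (accept∈set)
'a' @ 2: {1,3,4,5}  (accept∈set)
'c' @ 3: {1,3,4,5}  (accept∈set)
'c' @ 4: {1,3,4,5}  (accept∈set)
'b' @ 5: {1,3,4,5}  (accept∈set)
'b' @ 6: {1,3,4,5}  (accept∈set)
after full input: {1,3,4,5}  (accept=1 in)

Answer: ACCEPT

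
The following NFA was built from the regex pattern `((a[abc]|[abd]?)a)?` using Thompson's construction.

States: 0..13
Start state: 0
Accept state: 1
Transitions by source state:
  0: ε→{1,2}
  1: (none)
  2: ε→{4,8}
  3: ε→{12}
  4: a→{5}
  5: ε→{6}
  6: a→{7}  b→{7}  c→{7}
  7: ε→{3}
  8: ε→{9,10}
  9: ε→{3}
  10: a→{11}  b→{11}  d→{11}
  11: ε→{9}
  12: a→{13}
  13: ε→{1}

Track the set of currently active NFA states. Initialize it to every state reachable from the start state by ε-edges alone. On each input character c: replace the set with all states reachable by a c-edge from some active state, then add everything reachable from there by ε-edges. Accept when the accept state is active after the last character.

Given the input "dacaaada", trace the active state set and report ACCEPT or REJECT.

Answer: REJECT

Derivation:
initial (ε-close {0}): {0,1,2,3,4,8,9,10,12}
'd' @ 1: {3,9,11,12}
'a' @ 2: {1,13}  (accept∈set)
'c' @ 3: {}  — dead — no transitions
rest 'aaada' ignored (set empty)
end set {} — state 1 not in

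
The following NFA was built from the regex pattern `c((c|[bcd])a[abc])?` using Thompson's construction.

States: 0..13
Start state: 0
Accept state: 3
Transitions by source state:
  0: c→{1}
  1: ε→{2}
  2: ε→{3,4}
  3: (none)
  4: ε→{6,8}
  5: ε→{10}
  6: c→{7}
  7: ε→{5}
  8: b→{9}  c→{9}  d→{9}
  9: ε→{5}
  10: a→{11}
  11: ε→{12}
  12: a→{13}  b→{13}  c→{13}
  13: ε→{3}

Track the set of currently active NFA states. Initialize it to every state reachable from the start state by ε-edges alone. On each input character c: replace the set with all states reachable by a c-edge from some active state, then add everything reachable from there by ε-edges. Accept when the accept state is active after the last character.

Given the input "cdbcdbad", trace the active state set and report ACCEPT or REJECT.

Answer: REJECT

Trace:
S₀ = ε-closure({0}) = {0}
'c' @ 1: {1,2,3,4,6,8}  [accepting]
'd' @ 2: {5,9,10}
'b' @ 3: {}  — dead — no transitions
rest 'cdbad' ignored (set empty)
final: {}; accept 3 not in set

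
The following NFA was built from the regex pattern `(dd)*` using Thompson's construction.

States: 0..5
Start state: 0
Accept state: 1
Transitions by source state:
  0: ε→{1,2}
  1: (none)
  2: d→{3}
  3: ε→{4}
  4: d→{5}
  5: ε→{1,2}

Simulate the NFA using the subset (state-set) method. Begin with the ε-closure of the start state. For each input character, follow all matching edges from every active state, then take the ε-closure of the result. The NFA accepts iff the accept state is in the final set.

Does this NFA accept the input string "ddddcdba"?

S₀ = ε-closure({0}) = {0,1,2}
'd' @ 1: {3,4}
'd' @ 2: {1,2,5}  [accepting]
'd' @ 3: {3,4}
'd' @ 4: {1,2,5}  [accepting]
'c' @ 5: {}  — dead — no transitions
rest 'dba' ignored (set empty)
final: {}; accept 1 not in set

Answer: REJECT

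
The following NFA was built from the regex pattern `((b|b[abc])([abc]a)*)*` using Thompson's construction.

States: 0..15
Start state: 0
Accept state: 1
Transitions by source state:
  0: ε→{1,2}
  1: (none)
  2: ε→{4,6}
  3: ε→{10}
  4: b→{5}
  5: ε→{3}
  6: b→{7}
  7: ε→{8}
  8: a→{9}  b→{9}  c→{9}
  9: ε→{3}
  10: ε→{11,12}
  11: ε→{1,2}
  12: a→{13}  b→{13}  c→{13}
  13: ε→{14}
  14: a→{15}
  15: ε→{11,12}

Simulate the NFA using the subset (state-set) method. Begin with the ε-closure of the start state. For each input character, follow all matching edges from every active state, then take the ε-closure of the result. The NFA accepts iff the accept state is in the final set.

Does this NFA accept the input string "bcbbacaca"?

S₀ = ε-closure({0}) = {0,1,2,4,6}
'b' @ 1: {1,2,3,4,5,6,7,8,10,11,12}  [accepting]
'c' @ 2: {1,2,3,4,6,9,10,11,12,13,14}  [accepting]
'b' @ 3: {1,2,3,4,5,6,7,8,10,11,12,13,14}  [accepting]
'b' @ 4: {1,2,3,4,5,6,7,8,9,10,11,12,13,14}  [accepting]
'a' @ 5: {1,2,3,4,6,9,10,11,12,13,14,15}  [accepting]
'c' @ 6: {13,14}
'a' @ 7: {1,2,4,6,11,12,15}  [accepting]
'c' @ 8: {13,14}
'a' @ 9: {1,2,4,6,11,12,15}  [accepting]
final: {1,2,4,6,11,12,15}; accept 1 in set

Answer: ACCEPT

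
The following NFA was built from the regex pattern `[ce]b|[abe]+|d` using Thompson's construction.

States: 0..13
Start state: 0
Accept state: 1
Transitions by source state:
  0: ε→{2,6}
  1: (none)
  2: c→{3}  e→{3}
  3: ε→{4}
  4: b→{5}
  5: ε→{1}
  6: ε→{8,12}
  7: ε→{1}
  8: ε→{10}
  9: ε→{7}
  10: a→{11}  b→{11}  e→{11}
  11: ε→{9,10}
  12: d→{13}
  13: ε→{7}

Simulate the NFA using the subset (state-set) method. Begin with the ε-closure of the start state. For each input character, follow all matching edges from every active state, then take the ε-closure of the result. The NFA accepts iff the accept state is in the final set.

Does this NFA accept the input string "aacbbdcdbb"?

initial (ε-close {0}): {0,2,6,8,10,12}
'a' @ 1: {1,7,9,10,11}  [accepting]
'a' @ 2: {1,7,9,10,11}  [accepting]
'c' @ 3: {}  — no active states
rest 'bbdcdbb' ignored (set empty)
end set {} — state 1 not in

Answer: REJECT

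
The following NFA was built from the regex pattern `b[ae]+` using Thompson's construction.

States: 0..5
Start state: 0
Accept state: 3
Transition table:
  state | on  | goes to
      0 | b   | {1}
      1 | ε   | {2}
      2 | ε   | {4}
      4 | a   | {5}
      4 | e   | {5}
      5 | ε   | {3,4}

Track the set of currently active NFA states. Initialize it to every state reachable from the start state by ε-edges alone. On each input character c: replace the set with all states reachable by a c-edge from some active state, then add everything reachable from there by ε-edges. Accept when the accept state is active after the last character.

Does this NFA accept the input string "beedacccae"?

S₀ = ε-closure({0}) = {0}
'b' @ 1: {1,2,4}
'e' @ 2: {3,4,5}  (accept∈set)
'e' @ 3: {3,4,5}  (accept∈set)
'd' @ 4: {}  — dead — no transitions
rest 'acccae' ignored (set empty)
final: {}; accept 3 not in set

Answer: REJECT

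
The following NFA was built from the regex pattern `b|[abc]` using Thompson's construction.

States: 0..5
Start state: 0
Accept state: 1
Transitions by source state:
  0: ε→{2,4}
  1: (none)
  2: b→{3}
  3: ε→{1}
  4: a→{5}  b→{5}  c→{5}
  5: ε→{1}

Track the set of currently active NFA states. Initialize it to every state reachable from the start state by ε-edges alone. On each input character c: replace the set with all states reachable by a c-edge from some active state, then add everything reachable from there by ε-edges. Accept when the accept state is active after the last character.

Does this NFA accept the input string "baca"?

start: ε-closure({0}) = {0,2,4}
'b' @ 1: {1,3,5}  (accept∈set)
'a' @ 2: {}  — state set empty
rest 'ca' ignored (set empty)
after full input: {}  (accept=1 not in)

Answer: REJECT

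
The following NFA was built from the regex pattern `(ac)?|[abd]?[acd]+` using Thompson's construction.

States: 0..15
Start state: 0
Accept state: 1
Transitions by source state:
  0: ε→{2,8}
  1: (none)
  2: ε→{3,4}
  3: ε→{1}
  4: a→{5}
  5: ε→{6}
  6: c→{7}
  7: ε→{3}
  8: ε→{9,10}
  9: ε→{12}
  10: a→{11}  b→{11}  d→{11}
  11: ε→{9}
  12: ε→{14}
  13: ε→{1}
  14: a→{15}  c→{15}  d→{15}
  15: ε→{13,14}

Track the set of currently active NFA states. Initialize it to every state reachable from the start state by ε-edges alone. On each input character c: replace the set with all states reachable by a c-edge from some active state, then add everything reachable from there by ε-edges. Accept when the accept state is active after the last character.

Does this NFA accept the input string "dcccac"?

start: ε-closure({0}) = {0,1,2,3,4,8,9,10,12,14}
'd' @ 1: {1,9,11,12,13,14,15}  ✓accept
'c' @ 2: {1,13,14,15}  ✓accept
'c' @ 3: {1,13,14,15}  ✓accept
'c' @ 4: {1,13,14,15}  ✓accept
'a' @ 5: {1,13,14,15}  ✓accept
'c' @ 6: {1,13,14,15}  ✓accept
final: {1,13,14,15}; accept 1 in set

Answer: ACCEPT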